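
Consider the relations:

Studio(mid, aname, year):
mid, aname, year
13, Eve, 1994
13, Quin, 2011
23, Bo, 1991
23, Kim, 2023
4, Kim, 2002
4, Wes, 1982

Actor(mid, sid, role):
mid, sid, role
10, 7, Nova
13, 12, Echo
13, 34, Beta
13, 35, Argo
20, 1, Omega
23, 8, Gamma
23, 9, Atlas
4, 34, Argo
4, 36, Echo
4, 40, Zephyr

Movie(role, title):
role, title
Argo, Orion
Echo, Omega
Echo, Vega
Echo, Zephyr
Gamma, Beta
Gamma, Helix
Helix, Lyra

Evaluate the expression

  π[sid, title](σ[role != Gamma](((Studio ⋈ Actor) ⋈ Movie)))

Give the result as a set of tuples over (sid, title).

Joining Studio and Actor on mid yields {(13, Eve, 1994, 12, Echo), (13, Eve, 1994, 34, Beta), (13, Eve, 1994, 35, Argo), (13, Quin, 2011, 12, Echo), (13, Quin, 2011, 34, Beta), (13, Quin, 2011, 35, Argo), (23, Bo, 1991, 8, Gamma), (23, Bo, 1991, 9, Atlas), (23, Kim, 2023, 8, Gamma), (23, Kim, 2023, 9, Atlas), (4, Kim, 2002, 34, Argo), (4, Kim, 2002, 36, Echo), (4, Kim, 2002, 40, Zephyr), (4, Wes, 1982, 34, Argo), (4, Wes, 1982, 36, Echo), (4, Wes, 1982, 40, Zephyr)}.
Joining (Studio ⋈ Actor) and Movie on role yields {(13, Eve, 1994, 12, Echo, Omega), (13, Eve, 1994, 12, Echo, Vega), (13, Eve, 1994, 12, Echo, Zephyr), (13, Eve, 1994, 35, Argo, Orion), (13, Quin, 2011, 12, Echo, Omega), (13, Quin, 2011, 12, Echo, Vega), (13, Quin, 2011, 12, Echo, Zephyr), (13, Quin, 2011, 35, Argo, Orion), (23, Bo, 1991, 8, Gamma, Beta), (23, Bo, 1991, 8, Gamma, Helix), (23, Kim, 2023, 8, Gamma, Beta), (23, Kim, 2023, 8, Gamma, Helix), (4, Kim, 2002, 34, Argo, Orion), (4, Kim, 2002, 36, Echo, Omega), (4, Kim, 2002, 36, Echo, Vega), (4, Kim, 2002, 36, Echo, Zephyr), (4, Wes, 1982, 34, Argo, Orion), (4, Wes, 1982, 36, Echo, Omega), (4, Wes, 1982, 36, Echo, Vega), (4, Wes, 1982, 36, Echo, Zephyr)}.
σ[role != Gamma]: keep tuples satisfying role != Gamma → {(13, Eve, 1994, 12, Echo, Omega), (13, Eve, 1994, 12, Echo, Vega), (13, Eve, 1994, 12, Echo, Zephyr), (13, Eve, 1994, 35, Argo, Orion), (13, Quin, 2011, 12, Echo, Omega), (13, Quin, 2011, 12, Echo, Vega), (13, Quin, 2011, 12, Echo, Zephyr), (13, Quin, 2011, 35, Argo, Orion), (4, Kim, 2002, 34, Argo, Orion), (4, Kim, 2002, 36, Echo, Omega), (4, Kim, 2002, 36, Echo, Vega), (4, Kim, 2002, 36, Echo, Zephyr), (4, Wes, 1982, 34, Argo, Orion), (4, Wes, 1982, 36, Echo, Omega), (4, Wes, 1982, 36, Echo, Vega), (4, Wes, 1982, 36, Echo, Zephyr)}
π[sid, title]: project onto (sid, title) (8 duplicate(s) eliminated) → {(12, Omega), (12, Vega), (12, Zephyr), (34, Orion), (35, Orion), (36, Omega), (36, Vega), (36, Zephyr)}

{(12, Omega), (12, Vega), (12, Zephyr), (34, Orion), (35, Orion), (36, Omega), (36, Vega), (36, Zephyr)}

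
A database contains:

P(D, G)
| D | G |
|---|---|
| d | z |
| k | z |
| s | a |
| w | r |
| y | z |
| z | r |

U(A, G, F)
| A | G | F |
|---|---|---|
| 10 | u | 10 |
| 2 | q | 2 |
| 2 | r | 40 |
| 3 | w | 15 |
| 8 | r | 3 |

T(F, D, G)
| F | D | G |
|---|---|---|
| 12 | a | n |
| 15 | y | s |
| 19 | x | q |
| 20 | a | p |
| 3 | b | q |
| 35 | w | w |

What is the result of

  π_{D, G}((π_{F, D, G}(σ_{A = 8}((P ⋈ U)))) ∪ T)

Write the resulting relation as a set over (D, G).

{(a, n), (a, p), (b, q), (w, r), (w, w), (x, q), (y, s), (z, r)}

Natural join on G: {(w, r, 2, 40), (w, r, 8, 3), (z, r, 2, 40), (z, r, 8, 3)}
Selection A = 8: {(w, r, 8, 3), (z, r, 8, 3)}
π_{F, D, G} gives {(3, w, r), (3, z, r)}.
Taking the union: {(12, a, n), (15, y, s), (19, x, q), (20, a, p), (3, b, q), (3, w, r), (3, z, r), (35, w, w)}
π_{D, G} gives {(a, n), (a, p), (b, q), (w, r), (w, w), (x, q), (y, s), (z, r)}.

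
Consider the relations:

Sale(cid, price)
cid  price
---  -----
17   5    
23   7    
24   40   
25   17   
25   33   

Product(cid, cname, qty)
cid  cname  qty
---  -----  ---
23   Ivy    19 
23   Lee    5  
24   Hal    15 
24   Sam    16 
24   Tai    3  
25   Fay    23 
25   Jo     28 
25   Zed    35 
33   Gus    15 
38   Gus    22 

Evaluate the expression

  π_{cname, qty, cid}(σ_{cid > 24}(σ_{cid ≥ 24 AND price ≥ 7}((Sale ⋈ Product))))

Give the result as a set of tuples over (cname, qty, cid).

Sale ⋈ Product (natural join on cid): {(23, 7, Ivy, 19), (23, 7, Lee, 5), (24, 40, Hal, 15), (24, 40, Sam, 16), (24, 40, Tai, 3), (25, 17, Fay, 23), (25, 17, Jo, 28), (25, 17, Zed, 35), (25, 33, Fay, 23), (25, 33, Jo, 28), (25, 33, Zed, 35)}
Selection cid ≥ 24 AND price ≥ 7: {(24, 40, Hal, 15), (24, 40, Sam, 16), (24, 40, Tai, 3), (25, 17, Fay, 23), (25, 17, Jo, 28), (25, 17, Zed, 35), (25, 33, Fay, 23), (25, 33, Jo, 28), (25, 33, Zed, 35)}
Selection cid > 24: {(25, 17, Fay, 23), (25, 17, Jo, 28), (25, 17, Zed, 35), (25, 33, Fay, 23), (25, 33, Jo, 28), (25, 33, Zed, 35)}
π[cname, qty, cid]: project onto (cname, qty, cid) (3 duplicate(s) eliminated) → {(Fay, 23, 25), (Jo, 28, 25), (Zed, 35, 25)}

{(Fay, 23, 25), (Jo, 28, 25), (Zed, 35, 25)}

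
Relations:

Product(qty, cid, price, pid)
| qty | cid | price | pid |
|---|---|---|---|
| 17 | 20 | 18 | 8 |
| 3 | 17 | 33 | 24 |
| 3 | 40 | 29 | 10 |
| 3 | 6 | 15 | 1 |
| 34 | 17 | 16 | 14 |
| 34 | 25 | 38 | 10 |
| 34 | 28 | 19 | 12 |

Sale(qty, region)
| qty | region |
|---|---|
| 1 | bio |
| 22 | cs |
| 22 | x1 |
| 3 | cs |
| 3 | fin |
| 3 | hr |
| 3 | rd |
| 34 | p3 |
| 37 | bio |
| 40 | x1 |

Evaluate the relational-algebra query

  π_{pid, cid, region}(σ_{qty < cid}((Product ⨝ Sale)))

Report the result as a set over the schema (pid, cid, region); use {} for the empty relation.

Joining Product and Sale on qty yields {(3, 17, 33, 24, cs), (3, 17, 33, 24, fin), (3, 17, 33, 24, hr), (3, 17, 33, 24, rd), (3, 40, 29, 10, cs), (3, 40, 29, 10, fin), (3, 40, 29, 10, hr), (3, 40, 29, 10, rd), (3, 6, 15, 1, cs), (3, 6, 15, 1, fin), (3, 6, 15, 1, hr), (3, 6, 15, 1, rd), (34, 17, 16, 14, p3), (34, 25, 38, 10, p3), (34, 28, 19, 12, p3)}.
Filtering on qty < cid leaves {(3, 17, 33, 24, cs), (3, 17, 33, 24, fin), (3, 17, 33, 24, hr), (3, 17, 33, 24, rd), (3, 40, 29, 10, cs), (3, 40, 29, 10, fin), (3, 40, 29, 10, hr), (3, 40, 29, 10, rd), (3, 6, 15, 1, cs), (3, 6, 15, 1, fin), (3, 6, 15, 1, hr), (3, 6, 15, 1, rd)}.
Keep only column(s) pid, cid, region: {(1, 6, cs), (1, 6, fin), (1, 6, hr), (1, 6, rd), (10, 40, cs), (10, 40, fin), (10, 40, hr), (10, 40, rd), (24, 17, cs), (24, 17, fin), (24, 17, hr), (24, 17, rd)}

{(1, 6, cs), (1, 6, fin), (1, 6, hr), (1, 6, rd), (10, 40, cs), (10, 40, fin), (10, 40, hr), (10, 40, rd), (24, 17, cs), (24, 17, fin), (24, 17, hr), (24, 17, rd)}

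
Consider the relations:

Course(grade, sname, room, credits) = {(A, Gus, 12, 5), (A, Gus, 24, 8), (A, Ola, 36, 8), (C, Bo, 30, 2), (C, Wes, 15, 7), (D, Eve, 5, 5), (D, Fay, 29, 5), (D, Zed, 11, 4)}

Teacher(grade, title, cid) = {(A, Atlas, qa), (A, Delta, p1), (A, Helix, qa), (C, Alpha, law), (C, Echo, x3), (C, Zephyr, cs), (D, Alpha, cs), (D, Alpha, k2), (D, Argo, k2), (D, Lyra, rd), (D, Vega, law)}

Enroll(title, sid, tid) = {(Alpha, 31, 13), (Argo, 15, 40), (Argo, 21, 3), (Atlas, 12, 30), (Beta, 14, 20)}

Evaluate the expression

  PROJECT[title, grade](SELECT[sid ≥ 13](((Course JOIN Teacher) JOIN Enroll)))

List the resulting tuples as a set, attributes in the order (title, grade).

{(Alpha, C), (Alpha, D), (Argo, D)}

Course ⋈ Teacher (natural join on grade): {(A, Gus, 12, 5, Atlas, qa), (A, Gus, 12, 5, Delta, p1), (A, Gus, 12, 5, Helix, qa), (A, Gus, 24, 8, Atlas, qa), (A, Gus, 24, 8, Delta, p1), (A, Gus, 24, 8, Helix, qa), (A, Ola, 36, 8, Atlas, qa), (A, Ola, 36, 8, Delta, p1), (A, Ola, 36, 8, Helix, qa), (C, Bo, 30, 2, Alpha, law), (C, Bo, 30, 2, Echo, x3), (C, Bo, 30, 2, Zephyr, cs), (C, Wes, 15, 7, Alpha, law), (C, Wes, 15, 7, Echo, x3), (C, Wes, 15, 7, Zephyr, cs), (D, Eve, 5, 5, Alpha, cs), (D, Eve, 5, 5, Alpha, k2), (D, Eve, 5, 5, Argo, k2), (D, Eve, 5, 5, Lyra, rd), (D, Eve, 5, 5, Vega, law), (D, Fay, 29, 5, Alpha, cs), (D, Fay, 29, 5, Alpha, k2), (D, Fay, 29, 5, Argo, k2), (D, Fay, 29, 5, Lyra, rd), (D, Fay, 29, 5, Vega, law), (D, Zed, 11, 4, Alpha, cs), (D, Zed, 11, 4, Alpha, k2), (D, Zed, 11, 4, Argo, k2), (D, Zed, 11, 4, Lyra, rd), (D, Zed, 11, 4, Vega, law)}
(Course JOIN Teacher) ⋈ Enroll (natural join on title): {(A, Gus, 12, 5, Atlas, qa, 12, 30), (A, Gus, 24, 8, Atlas, qa, 12, 30), (A, Ola, 36, 8, Atlas, qa, 12, 30), (C, Bo, 30, 2, Alpha, law, 31, 13), (C, Wes, 15, 7, Alpha, law, 31, 13), (D, Eve, 5, 5, Alpha, cs, 31, 13), (D, Eve, 5, 5, Alpha, k2, 31, 13), (D, Eve, 5, 5, Argo, k2, 15, 40), (D, Eve, 5, 5, Argo, k2, 21, 3), (D, Fay, 29, 5, Alpha, cs, 31, 13), (D, Fay, 29, 5, Alpha, k2, 31, 13), (D, Fay, 29, 5, Argo, k2, 15, 40), (D, Fay, 29, 5, Argo, k2, 21, 3), (D, Zed, 11, 4, Alpha, cs, 31, 13), (D, Zed, 11, 4, Alpha, k2, 31, 13), (D, Zed, 11, 4, Argo, k2, 15, 40), (D, Zed, 11, 4, Argo, k2, 21, 3)}
Filtering on sid ≥ 13 leaves {(C, Bo, 30, 2, Alpha, law, 31, 13), (C, Wes, 15, 7, Alpha, law, 31, 13), (D, Eve, 5, 5, Alpha, cs, 31, 13), (D, Eve, 5, 5, Alpha, k2, 31, 13), (D, Eve, 5, 5, Argo, k2, 15, 40), (D, Eve, 5, 5, Argo, k2, 21, 3), (D, Fay, 29, 5, Alpha, cs, 31, 13), (D, Fay, 29, 5, Alpha, k2, 31, 13), (D, Fay, 29, 5, Argo, k2, 15, 40), (D, Fay, 29, 5, Argo, k2, 21, 3), (D, Zed, 11, 4, Alpha, cs, 31, 13), (D, Zed, 11, 4, Alpha, k2, 31, 13), (D, Zed, 11, 4, Argo, k2, 15, 40), (D, Zed, 11, 4, Argo, k2, 21, 3)}.
π_{title, grade} gives {(Alpha, C), (Alpha, D), (Argo, D)} (11 duplicate(s) eliminated).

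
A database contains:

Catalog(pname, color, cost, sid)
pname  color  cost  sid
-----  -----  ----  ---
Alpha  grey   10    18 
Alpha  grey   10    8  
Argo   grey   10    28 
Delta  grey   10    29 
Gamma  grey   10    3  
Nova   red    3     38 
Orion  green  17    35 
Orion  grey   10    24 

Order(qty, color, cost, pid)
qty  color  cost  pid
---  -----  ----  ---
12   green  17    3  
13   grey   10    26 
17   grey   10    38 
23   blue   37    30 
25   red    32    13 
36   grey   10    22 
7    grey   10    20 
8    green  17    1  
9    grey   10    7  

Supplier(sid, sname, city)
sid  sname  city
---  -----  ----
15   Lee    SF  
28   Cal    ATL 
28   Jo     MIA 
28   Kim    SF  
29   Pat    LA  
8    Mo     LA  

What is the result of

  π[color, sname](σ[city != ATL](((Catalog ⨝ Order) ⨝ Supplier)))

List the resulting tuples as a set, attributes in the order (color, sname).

{(grey, Jo), (grey, Kim), (grey, Mo), (grey, Pat)}

Catalog ⋈ Order (natural join on color, cost): {(Alpha, grey, 10, 18, 13, 26), (Alpha, grey, 10, 18, 17, 38), (Alpha, grey, 10, 18, 36, 22), (Alpha, grey, 10, 18, 7, 20), (Alpha, grey, 10, 18, 9, 7), (Alpha, grey, 10, 8, 13, 26), (Alpha, grey, 10, 8, 17, 38), (Alpha, grey, 10, 8, 36, 22), (Alpha, grey, 10, 8, 7, 20), (Alpha, grey, 10, 8, 9, 7), (Argo, grey, 10, 28, 13, 26), (Argo, grey, 10, 28, 17, 38), (Argo, grey, 10, 28, 36, 22), (Argo, grey, 10, 28, 7, 20), (Argo, grey, 10, 28, 9, 7), (Delta, grey, 10, 29, 13, 26), (Delta, grey, 10, 29, 17, 38), (Delta, grey, 10, 29, 36, 22), (Delta, grey, 10, 29, 7, 20), (Delta, grey, 10, 29, 9, 7), (Gamma, grey, 10, 3, 13, 26), (Gamma, grey, 10, 3, 17, 38), (Gamma, grey, 10, 3, 36, 22), (Gamma, grey, 10, 3, 7, 20), (Gamma, grey, 10, 3, 9, 7), (Orion, green, 17, 35, 12, 3), (Orion, green, 17, 35, 8, 1), (Orion, grey, 10, 24, 13, 26), (Orion, grey, 10, 24, 17, 38), (Orion, grey, 10, 24, 36, 22), (Orion, grey, 10, 24, 7, 20), (Orion, grey, 10, 24, 9, 7)}
(Catalog ⨝ Order) ⋈ Supplier (natural join on sid): {(Alpha, grey, 10, 8, 13, 26, Mo, LA), (Alpha, grey, 10, 8, 17, 38, Mo, LA), (Alpha, grey, 10, 8, 36, 22, Mo, LA), (Alpha, grey, 10, 8, 7, 20, Mo, LA), (Alpha, grey, 10, 8, 9, 7, Mo, LA), (Argo, grey, 10, 28, 13, 26, Cal, ATL), (Argo, grey, 10, 28, 13, 26, Jo, MIA), (Argo, grey, 10, 28, 13, 26, Kim, SF), (Argo, grey, 10, 28, 17, 38, Cal, ATL), (Argo, grey, 10, 28, 17, 38, Jo, MIA), (Argo, grey, 10, 28, 17, 38, Kim, SF), (Argo, grey, 10, 28, 36, 22, Cal, ATL), (Argo, grey, 10, 28, 36, 22, Jo, MIA), (Argo, grey, 10, 28, 36, 22, Kim, SF), (Argo, grey, 10, 28, 7, 20, Cal, ATL), (Argo, grey, 10, 28, 7, 20, Jo, MIA), (Argo, grey, 10, 28, 7, 20, Kim, SF), (Argo, grey, 10, 28, 9, 7, Cal, ATL), (Argo, grey, 10, 28, 9, 7, Jo, MIA), (Argo, grey, 10, 28, 9, 7, Kim, SF), (Delta, grey, 10, 29, 13, 26, Pat, LA), (Delta, grey, 10, 29, 17, 38, Pat, LA), (Delta, grey, 10, 29, 36, 22, Pat, LA), (Delta, grey, 10, 29, 7, 20, Pat, LA), (Delta, grey, 10, 29, 9, 7, Pat, LA)}
σ[city != ATL]: keep tuples satisfying city != ATL → {(Alpha, grey, 10, 8, 13, 26, Mo, LA), (Alpha, grey, 10, 8, 17, 38, Mo, LA), (Alpha, grey, 10, 8, 36, 22, Mo, LA), (Alpha, grey, 10, 8, 7, 20, Mo, LA), (Alpha, grey, 10, 8, 9, 7, Mo, LA), (Argo, grey, 10, 28, 13, 26, Jo, MIA), (Argo, grey, 10, 28, 13, 26, Kim, SF), (Argo, grey, 10, 28, 17, 38, Jo, MIA), (Argo, grey, 10, 28, 17, 38, Kim, SF), (Argo, grey, 10, 28, 36, 22, Jo, MIA), (Argo, grey, 10, 28, 36, 22, Kim, SF), (Argo, grey, 10, 28, 7, 20, Jo, MIA), (Argo, grey, 10, 28, 7, 20, Kim, SF), (Argo, grey, 10, 28, 9, 7, Jo, MIA), (Argo, grey, 10, 28, 9, 7, Kim, SF), (Delta, grey, 10, 29, 13, 26, Pat, LA), (Delta, grey, 10, 29, 17, 38, Pat, LA), (Delta, grey, 10, 29, 36, 22, Pat, LA), (Delta, grey, 10, 29, 7, 20, Pat, LA), (Delta, grey, 10, 29, 9, 7, Pat, LA)}
π[color, sname]: project onto (color, sname) (16 duplicate(s) eliminated) → {(grey, Jo), (grey, Kim), (grey, Mo), (grey, Pat)}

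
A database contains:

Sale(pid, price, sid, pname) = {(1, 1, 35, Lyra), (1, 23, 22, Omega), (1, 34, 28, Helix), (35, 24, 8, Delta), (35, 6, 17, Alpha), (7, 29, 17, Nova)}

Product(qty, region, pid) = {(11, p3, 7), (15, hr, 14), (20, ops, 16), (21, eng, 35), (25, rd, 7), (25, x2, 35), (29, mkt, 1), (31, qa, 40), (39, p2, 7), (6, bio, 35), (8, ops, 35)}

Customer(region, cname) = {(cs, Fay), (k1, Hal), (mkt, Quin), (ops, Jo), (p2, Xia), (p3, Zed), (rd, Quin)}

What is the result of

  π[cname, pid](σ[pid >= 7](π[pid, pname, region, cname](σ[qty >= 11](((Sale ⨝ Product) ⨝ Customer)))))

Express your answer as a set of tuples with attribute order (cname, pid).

{(Quin, 7), (Xia, 7), (Zed, 7)}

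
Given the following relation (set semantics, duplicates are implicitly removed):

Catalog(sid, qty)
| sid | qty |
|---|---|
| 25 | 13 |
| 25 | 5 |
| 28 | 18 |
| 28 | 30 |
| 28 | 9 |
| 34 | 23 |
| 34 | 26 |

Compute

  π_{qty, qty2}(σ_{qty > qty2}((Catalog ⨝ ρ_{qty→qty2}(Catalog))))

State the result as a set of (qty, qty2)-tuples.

{(13, 5), (18, 9), (26, 23), (30, 18), (30, 9)}

ρ[qty→qty2]: schema becomes (sid, qty2); tuples unchanged.
Joining Catalog and ρ_{qty→qty2}(Catalog) on sid yields {(25, 13, 13), (25, 13, 5), (25, 5, 13), (25, 5, 5), (28, 18, 18), (28, 18, 30), (28, 18, 9), (28, 30, 18), (28, 30, 30), (28, 30, 9), (28, 9, 18), (28, 9, 30), (28, 9, 9), (34, 23, 23), (34, 23, 26), (34, 26, 23), (34, 26, 26)}.
Filtering on qty > qty2 leaves {(25, 13, 5), (28, 18, 9), (28, 30, 18), (28, 30, 9), (34, 26, 23)}.
π_{qty, qty2} gives {(13, 5), (18, 9), (26, 23), (30, 18), (30, 9)}.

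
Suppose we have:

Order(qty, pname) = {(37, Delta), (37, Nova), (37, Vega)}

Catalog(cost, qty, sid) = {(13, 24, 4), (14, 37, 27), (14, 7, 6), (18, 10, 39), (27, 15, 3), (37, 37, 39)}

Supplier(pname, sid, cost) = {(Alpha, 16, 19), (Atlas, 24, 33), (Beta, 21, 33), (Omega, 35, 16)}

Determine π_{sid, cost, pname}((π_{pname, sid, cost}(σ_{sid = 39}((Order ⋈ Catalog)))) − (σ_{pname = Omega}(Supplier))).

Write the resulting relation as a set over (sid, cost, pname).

{(39, 37, Delta), (39, 37, Nova), (39, 37, Vega)}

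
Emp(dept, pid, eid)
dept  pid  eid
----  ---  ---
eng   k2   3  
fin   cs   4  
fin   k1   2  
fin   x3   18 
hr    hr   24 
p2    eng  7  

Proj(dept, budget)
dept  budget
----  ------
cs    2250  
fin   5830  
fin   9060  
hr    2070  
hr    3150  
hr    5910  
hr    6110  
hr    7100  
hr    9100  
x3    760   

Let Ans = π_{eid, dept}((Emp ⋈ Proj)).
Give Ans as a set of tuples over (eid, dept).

{(18, fin), (2, fin), (24, hr), (4, fin)}

Emp ⋈ Proj (natural join on dept): {(fin, cs, 4, 5830), (fin, cs, 4, 9060), (fin, k1, 2, 5830), (fin, k1, 2, 9060), (fin, x3, 18, 5830), (fin, x3, 18, 9060), (hr, hr, 24, 2070), (hr, hr, 24, 3150), (hr, hr, 24, 5910), (hr, hr, 24, 6110), (hr, hr, 24, 7100), (hr, hr, 24, 9100)}
Keep only column(s) eid, dept (8 duplicate(s) eliminated): {(18, fin), (2, fin), (24, hr), (4, fin)}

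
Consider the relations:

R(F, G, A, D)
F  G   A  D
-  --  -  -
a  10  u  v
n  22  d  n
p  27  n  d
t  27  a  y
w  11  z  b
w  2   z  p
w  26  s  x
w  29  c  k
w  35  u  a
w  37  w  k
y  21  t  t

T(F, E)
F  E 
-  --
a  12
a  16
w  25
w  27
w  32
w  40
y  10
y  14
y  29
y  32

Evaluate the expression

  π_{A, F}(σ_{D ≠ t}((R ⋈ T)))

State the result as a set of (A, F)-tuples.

R ⋈ T (natural join on F): {(a, 10, u, v, 12), (a, 10, u, v, 16), (w, 11, z, b, 25), (w, 11, z, b, 27), (w, 11, z, b, 32), (w, 11, z, b, 40), (w, 2, z, p, 25), (w, 2, z, p, 27), (w, 2, z, p, 32), (w, 2, z, p, 40), (w, 26, s, x, 25), (w, 26, s, x, 27), (w, 26, s, x, 32), (w, 26, s, x, 40), (w, 29, c, k, 25), (w, 29, c, k, 27), (w, 29, c, k, 32), (w, 29, c, k, 40), (w, 35, u, a, 25), (w, 35, u, a, 27), (w, 35, u, a, 32), (w, 35, u, a, 40), (w, 37, w, k, 25), (w, 37, w, k, 27), (w, 37, w, k, 32), (w, 37, w, k, 40), (y, 21, t, t, 10), (y, 21, t, t, 14), (y, 21, t, t, 29), (y, 21, t, t, 32)}
σ[D ≠ t]: keep tuples satisfying D ≠ t → {(a, 10, u, v, 12), (a, 10, u, v, 16), (w, 11, z, b, 25), (w, 11, z, b, 27), (w, 11, z, b, 32), (w, 11, z, b, 40), (w, 2, z, p, 25), (w, 2, z, p, 27), (w, 2, z, p, 32), (w, 2, z, p, 40), (w, 26, s, x, 25), (w, 26, s, x, 27), (w, 26, s, x, 32), (w, 26, s, x, 40), (w, 29, c, k, 25), (w, 29, c, k, 27), (w, 29, c, k, 32), (w, 29, c, k, 40), (w, 35, u, a, 25), (w, 35, u, a, 27), (w, 35, u, a, 32), (w, 35, u, a, 40), (w, 37, w, k, 25), (w, 37, w, k, 27), (w, 37, w, k, 32), (w, 37, w, k, 40)}
π[A, F]: project onto (A, F) (20 duplicate(s) eliminated) → {(c, w), (s, w), (u, a), (u, w), (w, w), (z, w)}

{(c, w), (s, w), (u, a), (u, w), (w, w), (z, w)}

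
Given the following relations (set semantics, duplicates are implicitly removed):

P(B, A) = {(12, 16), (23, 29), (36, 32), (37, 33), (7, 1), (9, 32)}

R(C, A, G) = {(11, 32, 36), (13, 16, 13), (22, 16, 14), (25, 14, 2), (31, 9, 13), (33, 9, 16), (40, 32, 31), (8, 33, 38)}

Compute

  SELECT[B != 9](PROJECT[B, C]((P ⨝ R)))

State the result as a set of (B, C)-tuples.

Natural join on A: {(12, 16, 13, 13), (12, 16, 22, 14), (36, 32, 11, 36), (36, 32, 40, 31), (37, 33, 8, 38), (9, 32, 11, 36), (9, 32, 40, 31)}
Keep only column(s) B, C: {(12, 13), (12, 22), (36, 11), (36, 40), (37, 8), (9, 11), (9, 40)}
σ[B != 9]: keep tuples satisfying B != 9 → {(12, 13), (12, 22), (36, 11), (36, 40), (37, 8)}

{(12, 13), (12, 22), (36, 11), (36, 40), (37, 8)}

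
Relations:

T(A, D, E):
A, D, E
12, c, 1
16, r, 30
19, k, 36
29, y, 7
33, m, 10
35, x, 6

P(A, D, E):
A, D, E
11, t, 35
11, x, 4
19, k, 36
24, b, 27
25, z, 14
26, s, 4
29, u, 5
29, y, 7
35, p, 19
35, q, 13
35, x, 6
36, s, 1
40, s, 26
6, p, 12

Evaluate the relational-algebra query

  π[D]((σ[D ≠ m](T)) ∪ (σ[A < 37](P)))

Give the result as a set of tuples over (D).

{b, c, k, p, q, r, s, t, u, x, y, z}

Apply σ_{D ≠ m}; surviving tuples: {(12, c, 1), (16, r, 30), (19, k, 36), (29, y, 7), (35, x, 6)}
Apply σ_{A < 37}; surviving tuples: {(11, t, 35), (11, x, 4), (19, k, 36), (24, b, 27), (25, z, 14), (26, s, 4), (29, u, 5), (29, y, 7), (35, p, 19), (35, q, 13), (35, x, 6), (36, s, 1), (6, p, 12)}
Set union of the two operands is {(11, t, 35), (11, x, 4), (12, c, 1), (16, r, 30), (19, k, 36), (24, b, 27), (25, z, 14), (26, s, 4), (29, u, 5), (29, y, 7), (35, p, 19), (35, q, 13), (35, x, 6), (36, s, 1), (6, p, 12)}.
π_{D} gives {b, c, k, p, q, r, s, t, u, x, y, z} (3 duplicate(s) eliminated).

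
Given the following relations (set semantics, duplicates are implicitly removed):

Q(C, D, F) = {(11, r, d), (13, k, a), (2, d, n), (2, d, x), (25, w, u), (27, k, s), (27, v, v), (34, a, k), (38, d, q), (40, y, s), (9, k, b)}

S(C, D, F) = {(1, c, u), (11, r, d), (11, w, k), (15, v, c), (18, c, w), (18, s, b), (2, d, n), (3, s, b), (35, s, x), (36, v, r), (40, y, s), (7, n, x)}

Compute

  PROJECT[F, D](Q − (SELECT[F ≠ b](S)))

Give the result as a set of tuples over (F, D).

{(a, k), (b, k), (k, a), (q, d), (s, k), (u, w), (v, v), (x, d)}

Filtering on F ≠ b leaves {(1, c, u), (11, r, d), (11, w, k), (15, v, c), (18, c, w), (2, d, n), (35, s, x), (36, v, r), (40, y, s), (7, n, x)}.
Set difference of the two operands is {(13, k, a), (2, d, x), (25, w, u), (27, k, s), (27, v, v), (34, a, k), (38, d, q), (9, k, b)}.
Projecting to F, D: {(a, k), (b, k), (k, a), (q, d), (s, k), (u, w), (v, v), (x, d)}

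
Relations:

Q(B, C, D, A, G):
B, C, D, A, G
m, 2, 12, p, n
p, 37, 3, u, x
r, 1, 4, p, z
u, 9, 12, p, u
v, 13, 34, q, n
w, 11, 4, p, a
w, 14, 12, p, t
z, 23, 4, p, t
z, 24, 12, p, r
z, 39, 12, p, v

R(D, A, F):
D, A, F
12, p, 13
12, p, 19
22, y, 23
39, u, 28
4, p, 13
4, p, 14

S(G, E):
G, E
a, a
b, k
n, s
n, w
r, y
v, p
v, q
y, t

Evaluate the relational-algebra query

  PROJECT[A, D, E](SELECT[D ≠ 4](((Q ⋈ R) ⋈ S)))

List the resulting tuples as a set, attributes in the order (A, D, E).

{(p, 12, p), (p, 12, q), (p, 12, s), (p, 12, w), (p, 12, y)}

Q ⋈ R (natural join on D, A): {(m, 2, 12, p, n, 13), (m, 2, 12, p, n, 19), (r, 1, 4, p, z, 13), (r, 1, 4, p, z, 14), (u, 9, 12, p, u, 13), (u, 9, 12, p, u, 19), (w, 11, 4, p, a, 13), (w, 11, 4, p, a, 14), (w, 14, 12, p, t, 13), (w, 14, 12, p, t, 19), (z, 23, 4, p, t, 13), (z, 23, 4, p, t, 14), (z, 24, 12, p, r, 13), (z, 24, 12, p, r, 19), (z, 39, 12, p, v, 13), (z, 39, 12, p, v, 19)}
(Q ⋈ R) ⋈ S (natural join on G): {(m, 2, 12, p, n, 13, s), (m, 2, 12, p, n, 13, w), (m, 2, 12, p, n, 19, s), (m, 2, 12, p, n, 19, w), (w, 11, 4, p, a, 13, a), (w, 11, 4, p, a, 14, a), (z, 24, 12, p, r, 13, y), (z, 24, 12, p, r, 19, y), (z, 39, 12, p, v, 13, p), (z, 39, 12, p, v, 13, q), (z, 39, 12, p, v, 19, p), (z, 39, 12, p, v, 19, q)}
Apply σ_{D ≠ 4}; surviving tuples: {(m, 2, 12, p, n, 13, s), (m, 2, 12, p, n, 13, w), (m, 2, 12, p, n, 19, s), (m, 2, 12, p, n, 19, w), (z, 24, 12, p, r, 13, y), (z, 24, 12, p, r, 19, y), (z, 39, 12, p, v, 13, p), (z, 39, 12, p, v, 13, q), (z, 39, 12, p, v, 19, p), (z, 39, 12, p, v, 19, q)}
Projecting to A, D, E (5 duplicate(s) eliminated): {(p, 12, p), (p, 12, q), (p, 12, s), (p, 12, w), (p, 12, y)}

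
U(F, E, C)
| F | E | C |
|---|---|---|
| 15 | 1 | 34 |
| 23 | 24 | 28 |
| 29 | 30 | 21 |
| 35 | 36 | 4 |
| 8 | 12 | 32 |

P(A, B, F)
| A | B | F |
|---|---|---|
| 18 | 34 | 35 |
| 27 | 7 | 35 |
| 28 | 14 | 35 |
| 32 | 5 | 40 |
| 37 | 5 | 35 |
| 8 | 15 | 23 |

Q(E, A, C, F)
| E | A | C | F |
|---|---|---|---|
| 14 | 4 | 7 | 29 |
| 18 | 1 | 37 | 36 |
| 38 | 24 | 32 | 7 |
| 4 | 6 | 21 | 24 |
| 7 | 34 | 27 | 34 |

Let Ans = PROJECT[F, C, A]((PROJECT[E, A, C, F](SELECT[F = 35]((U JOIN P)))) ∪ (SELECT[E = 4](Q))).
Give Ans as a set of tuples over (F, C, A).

{(24, 21, 6), (35, 4, 18), (35, 4, 27), (35, 4, 28), (35, 4, 37)}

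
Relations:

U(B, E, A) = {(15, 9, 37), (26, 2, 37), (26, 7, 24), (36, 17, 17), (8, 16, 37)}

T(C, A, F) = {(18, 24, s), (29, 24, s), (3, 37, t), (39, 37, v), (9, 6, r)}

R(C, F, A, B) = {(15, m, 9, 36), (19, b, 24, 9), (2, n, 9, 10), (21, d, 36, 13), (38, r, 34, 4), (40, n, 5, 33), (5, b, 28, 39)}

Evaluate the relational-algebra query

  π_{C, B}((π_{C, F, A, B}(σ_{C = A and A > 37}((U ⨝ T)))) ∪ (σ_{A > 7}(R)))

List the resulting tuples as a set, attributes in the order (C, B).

Natural join on A: {(15, 9, 37, 3, t), (15, 9, 37, 39, v), (26, 2, 37, 3, t), (26, 2, 37, 39, v), (26, 7, 24, 18, s), (26, 7, 24, 29, s), (8, 16, 37, 3, t), (8, 16, 37, 39, v)}
Filtering on C = A and A > 37 leaves {}.
Keep only column(s) C, F, A, B: {}
Filtering on A > 7 leaves {(15, m, 9, 36), (19, b, 24, 9), (2, n, 9, 10), (21, d, 36, 13), (38, r, 34, 4), (5, b, 28, 39)}.
Taking the union: {(15, m, 9, 36), (19, b, 24, 9), (2, n, 9, 10), (21, d, 36, 13), (38, r, 34, 4), (5, b, 28, 39)}
Keep only column(s) C, B: {(15, 36), (19, 9), (2, 10), (21, 13), (38, 4), (5, 39)}

{(15, 36), (19, 9), (2, 10), (21, 13), (38, 4), (5, 39)}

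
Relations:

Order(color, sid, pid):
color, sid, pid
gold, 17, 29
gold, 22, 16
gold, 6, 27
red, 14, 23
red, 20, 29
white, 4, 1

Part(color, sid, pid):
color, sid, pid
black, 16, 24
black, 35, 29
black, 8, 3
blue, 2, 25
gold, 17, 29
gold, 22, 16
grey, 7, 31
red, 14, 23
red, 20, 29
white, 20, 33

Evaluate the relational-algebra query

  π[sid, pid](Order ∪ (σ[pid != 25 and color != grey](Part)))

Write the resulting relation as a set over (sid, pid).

{(14, 23), (16, 24), (17, 29), (20, 29), (20, 33), (22, 16), (35, 29), (4, 1), (6, 27), (8, 3)}

Selection pid != 25 and color != grey: {(black, 16, 24), (black, 35, 29), (black, 8, 3), (gold, 17, 29), (gold, 22, 16), (red, 14, 23), (red, 20, 29), (white, 20, 33)}
Taking the union: {(black, 16, 24), (black, 35, 29), (black, 8, 3), (gold, 17, 29), (gold, 22, 16), (gold, 6, 27), (red, 14, 23), (red, 20, 29), (white, 20, 33), (white, 4, 1)}
π[sid, pid]: project onto (sid, pid) → {(14, 23), (16, 24), (17, 29), (20, 29), (20, 33), (22, 16), (35, 29), (4, 1), (6, 27), (8, 3)}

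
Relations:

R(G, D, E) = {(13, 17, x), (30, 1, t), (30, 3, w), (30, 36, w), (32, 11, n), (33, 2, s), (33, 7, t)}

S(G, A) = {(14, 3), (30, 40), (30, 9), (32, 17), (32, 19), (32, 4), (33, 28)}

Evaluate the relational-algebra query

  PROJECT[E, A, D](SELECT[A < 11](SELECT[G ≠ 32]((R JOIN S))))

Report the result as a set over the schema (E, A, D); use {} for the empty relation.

Joining R and S on G yields {(30, 1, t, 40), (30, 1, t, 9), (30, 3, w, 40), (30, 3, w, 9), (30, 36, w, 40), (30, 36, w, 9), (32, 11, n, 17), (32, 11, n, 19), (32, 11, n, 4), (33, 2, s, 28), (33, 7, t, 28)}.
Selection G ≠ 32: {(30, 1, t, 40), (30, 1, t, 9), (30, 3, w, 40), (30, 3, w, 9), (30, 36, w, 40), (30, 36, w, 9), (33, 2, s, 28), (33, 7, t, 28)}
Selection A < 11: {(30, 1, t, 9), (30, 3, w, 9), (30, 36, w, 9)}
π[E, A, D]: project onto (E, A, D) → {(t, 9, 1), (w, 9, 3), (w, 9, 36)}

{(t, 9, 1), (w, 9, 3), (w, 9, 36)}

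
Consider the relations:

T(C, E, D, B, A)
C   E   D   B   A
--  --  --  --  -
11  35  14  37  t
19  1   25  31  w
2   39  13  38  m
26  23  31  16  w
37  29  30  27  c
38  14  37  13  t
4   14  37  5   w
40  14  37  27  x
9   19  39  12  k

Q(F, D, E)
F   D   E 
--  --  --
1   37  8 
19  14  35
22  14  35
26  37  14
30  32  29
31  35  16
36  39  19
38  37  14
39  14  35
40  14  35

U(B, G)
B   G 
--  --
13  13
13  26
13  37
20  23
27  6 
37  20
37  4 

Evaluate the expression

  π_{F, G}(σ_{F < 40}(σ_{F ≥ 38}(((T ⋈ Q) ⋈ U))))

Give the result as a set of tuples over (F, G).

T ⋈ Q (natural join on E, D): {(11, 35, 14, 37, t, 19), (11, 35, 14, 37, t, 22), (11, 35, 14, 37, t, 39), (11, 35, 14, 37, t, 40), (38, 14, 37, 13, t, 26), (38, 14, 37, 13, t, 38), (4, 14, 37, 5, w, 26), (4, 14, 37, 5, w, 38), (40, 14, 37, 27, x, 26), (40, 14, 37, 27, x, 38), (9, 19, 39, 12, k, 36)}
(T ⋈ Q) ⋈ U (natural join on B): {(11, 35, 14, 37, t, 19, 20), (11, 35, 14, 37, t, 19, 4), (11, 35, 14, 37, t, 22, 20), (11, 35, 14, 37, t, 22, 4), (11, 35, 14, 37, t, 39, 20), (11, 35, 14, 37, t, 39, 4), (11, 35, 14, 37, t, 40, 20), (11, 35, 14, 37, t, 40, 4), (38, 14, 37, 13, t, 26, 13), (38, 14, 37, 13, t, 26, 26), (38, 14, 37, 13, t, 26, 37), (38, 14, 37, 13, t, 38, 13), (38, 14, 37, 13, t, 38, 26), (38, 14, 37, 13, t, 38, 37), (40, 14, 37, 27, x, 26, 6), (40, 14, 37, 27, x, 38, 6)}
σ[F ≥ 38]: keep tuples satisfying F ≥ 38 → {(11, 35, 14, 37, t, 39, 20), (11, 35, 14, 37, t, 39, 4), (11, 35, 14, 37, t, 40, 20), (11, 35, 14, 37, t, 40, 4), (38, 14, 37, 13, t, 38, 13), (38, 14, 37, 13, t, 38, 26), (38, 14, 37, 13, t, 38, 37), (40, 14, 37, 27, x, 38, 6)}
σ[F < 40]: keep tuples satisfying F < 40 → {(11, 35, 14, 37, t, 39, 20), (11, 35, 14, 37, t, 39, 4), (38, 14, 37, 13, t, 38, 13), (38, 14, 37, 13, t, 38, 26), (38, 14, 37, 13, t, 38, 37), (40, 14, 37, 27, x, 38, 6)}
π[F, G]: project onto (F, G) → {(38, 13), (38, 26), (38, 37), (38, 6), (39, 20), (39, 4)}

{(38, 13), (38, 26), (38, 37), (38, 6), (39, 20), (39, 4)}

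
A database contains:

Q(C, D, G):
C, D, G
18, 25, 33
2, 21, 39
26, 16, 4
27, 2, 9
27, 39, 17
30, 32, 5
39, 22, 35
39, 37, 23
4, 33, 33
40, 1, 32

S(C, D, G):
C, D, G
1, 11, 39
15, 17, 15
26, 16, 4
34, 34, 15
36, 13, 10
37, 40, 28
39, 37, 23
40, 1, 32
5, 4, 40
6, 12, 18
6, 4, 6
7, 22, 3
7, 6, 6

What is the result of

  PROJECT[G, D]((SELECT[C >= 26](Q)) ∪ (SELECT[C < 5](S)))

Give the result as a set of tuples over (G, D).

{(17, 39), (23, 37), (32, 1), (35, 22), (39, 11), (4, 16), (5, 32), (9, 2)}

σ[C >= 26]: keep tuples satisfying C >= 26 → {(26, 16, 4), (27, 2, 9), (27, 39, 17), (30, 32, 5), (39, 22, 35), (39, 37, 23), (40, 1, 32)}
σ[C < 5]: keep tuples satisfying C < 5 → {(1, 11, 39)}
Union: {(26, 16, 4), (27, 2, 9), (27, 39, 17), (30, 32, 5), (39, 22, 35), (39, 37, 23), (40, 1, 32)} with {(1, 11, 39)} → {(1, 11, 39), (26, 16, 4), (27, 2, 9), (27, 39, 17), (30, 32, 5), (39, 22, 35), (39, 37, 23), (40, 1, 32)}
Projecting to G, D: {(17, 39), (23, 37), (32, 1), (35, 22), (39, 11), (4, 16), (5, 32), (9, 2)}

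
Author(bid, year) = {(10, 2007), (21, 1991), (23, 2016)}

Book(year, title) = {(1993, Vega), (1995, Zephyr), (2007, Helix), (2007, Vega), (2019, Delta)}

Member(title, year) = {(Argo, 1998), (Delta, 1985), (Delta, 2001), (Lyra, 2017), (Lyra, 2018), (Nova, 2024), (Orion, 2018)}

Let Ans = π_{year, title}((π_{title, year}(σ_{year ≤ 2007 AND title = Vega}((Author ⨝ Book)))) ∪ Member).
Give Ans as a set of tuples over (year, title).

{(1985, Delta), (1998, Argo), (2001, Delta), (2007, Vega), (2017, Lyra), (2018, Lyra), (2018, Orion), (2024, Nova)}

Joining Author and Book on year yields {(10, 2007, Helix), (10, 2007, Vega)}.
Apply σ_{year ≤ 2007 AND title = Vega}; surviving tuples: {(10, 2007, Vega)}
π[title, year]: project onto (title, year) → {(Vega, 2007)}
Set union of the two operands is {(Argo, 1998), (Delta, 1985), (Delta, 2001), (Lyra, 2017), (Lyra, 2018), (Nova, 2024), (Orion, 2018), (Vega, 2007)}.
π[year, title]: project onto (year, title) → {(1985, Delta), (1998, Argo), (2001, Delta), (2007, Vega), (2017, Lyra), (2018, Lyra), (2018, Orion), (2024, Nova)}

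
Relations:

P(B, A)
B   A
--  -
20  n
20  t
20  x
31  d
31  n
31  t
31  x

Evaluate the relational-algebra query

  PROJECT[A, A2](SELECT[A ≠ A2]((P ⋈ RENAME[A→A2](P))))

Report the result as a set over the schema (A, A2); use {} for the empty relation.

ρ[A→A2]: schema becomes (B, A2); tuples unchanged.
Natural join on B: {(20, n, n), (20, n, t), (20, n, x), (20, t, n), (20, t, t), (20, t, x), (20, x, n), (20, x, t), (20, x, x), (31, d, d), (31, d, n), (31, d, t), (31, d, x), (31, n, d), (31, n, n), (31, n, t), (31, n, x), (31, t, d), (31, t, n), (31, t, t), (31, t, x), (31, x, d), (31, x, n), (31, x, t), (31, x, x)}
Selection A ≠ A2: {(20, n, t), (20, n, x), (20, t, n), (20, t, x), (20, x, n), (20, x, t), (31, d, n), (31, d, t), (31, d, x), (31, n, d), (31, n, t), (31, n, x), (31, t, d), (31, t, n), (31, t, x), (31, x, d), (31, x, n), (31, x, t)}
π_{A, A2} gives {(d, n), (d, t), (d, x), (n, d), (n, t), (n, x), (t, d), (t, n), (t, x), (x, d), (x, n), (x, t)} (6 duplicate(s) eliminated).

{(d, n), (d, t), (d, x), (n, d), (n, t), (n, x), (t, d), (t, n), (t, x), (x, d), (x, n), (x, t)}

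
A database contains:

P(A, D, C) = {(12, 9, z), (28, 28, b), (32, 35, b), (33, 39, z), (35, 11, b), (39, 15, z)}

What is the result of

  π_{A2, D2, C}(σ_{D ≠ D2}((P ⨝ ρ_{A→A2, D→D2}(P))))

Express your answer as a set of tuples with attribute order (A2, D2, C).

{(12, 9, z), (28, 28, b), (32, 35, b), (33, 39, z), (35, 11, b), (39, 15, z)}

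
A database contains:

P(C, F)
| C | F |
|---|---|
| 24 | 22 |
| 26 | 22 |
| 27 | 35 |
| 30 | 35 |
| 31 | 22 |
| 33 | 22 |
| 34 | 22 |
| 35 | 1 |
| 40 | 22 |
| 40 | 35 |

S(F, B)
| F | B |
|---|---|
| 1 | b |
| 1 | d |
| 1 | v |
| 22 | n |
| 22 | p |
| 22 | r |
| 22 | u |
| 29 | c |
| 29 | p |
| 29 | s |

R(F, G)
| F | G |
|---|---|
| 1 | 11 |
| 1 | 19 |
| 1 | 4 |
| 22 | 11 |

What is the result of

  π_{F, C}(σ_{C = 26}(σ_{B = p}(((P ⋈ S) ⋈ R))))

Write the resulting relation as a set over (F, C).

{(22, 26)}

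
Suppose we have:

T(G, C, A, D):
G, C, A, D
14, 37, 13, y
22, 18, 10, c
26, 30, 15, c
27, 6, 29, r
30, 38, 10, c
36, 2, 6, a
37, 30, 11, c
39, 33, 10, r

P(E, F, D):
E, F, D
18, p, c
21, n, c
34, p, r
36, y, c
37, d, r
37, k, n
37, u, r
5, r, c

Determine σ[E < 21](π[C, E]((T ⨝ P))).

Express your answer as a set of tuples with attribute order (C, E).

T ⋈ P (natural join on D): {(22, 18, 10, c, 18, p), (22, 18, 10, c, 21, n), (22, 18, 10, c, 36, y), (22, 18, 10, c, 5, r), (26, 30, 15, c, 18, p), (26, 30, 15, c, 21, n), (26, 30, 15, c, 36, y), (26, 30, 15, c, 5, r), (27, 6, 29, r, 34, p), (27, 6, 29, r, 37, d), (27, 6, 29, r, 37, u), (30, 38, 10, c, 18, p), (30, 38, 10, c, 21, n), (30, 38, 10, c, 36, y), (30, 38, 10, c, 5, r), (37, 30, 11, c, 18, p), (37, 30, 11, c, 21, n), (37, 30, 11, c, 36, y), (37, 30, 11, c, 5, r), (39, 33, 10, r, 34, p), (39, 33, 10, r, 37, d), (39, 33, 10, r, 37, u)}
Projecting to C, E (6 duplicate(s) eliminated): {(18, 18), (18, 21), (18, 36), (18, 5), (30, 18), (30, 21), (30, 36), (30, 5), (33, 34), (33, 37), (38, 18), (38, 21), (38, 36), (38, 5), (6, 34), (6, 37)}
Apply σ_{E < 21}; surviving tuples: {(18, 18), (18, 5), (30, 18), (30, 5), (38, 18), (38, 5)}

{(18, 18), (18, 5), (30, 18), (30, 5), (38, 18), (38, 5)}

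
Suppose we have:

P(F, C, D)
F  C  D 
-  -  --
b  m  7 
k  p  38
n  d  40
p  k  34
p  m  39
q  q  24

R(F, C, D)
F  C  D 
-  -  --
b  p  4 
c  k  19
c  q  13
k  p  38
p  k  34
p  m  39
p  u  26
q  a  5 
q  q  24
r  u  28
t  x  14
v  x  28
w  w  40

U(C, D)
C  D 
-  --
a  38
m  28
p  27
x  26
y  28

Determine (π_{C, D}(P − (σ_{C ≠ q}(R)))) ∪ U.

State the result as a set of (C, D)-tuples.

{(a, 38), (d, 40), (m, 28), (m, 7), (p, 27), (q, 24), (x, 26), (y, 28)}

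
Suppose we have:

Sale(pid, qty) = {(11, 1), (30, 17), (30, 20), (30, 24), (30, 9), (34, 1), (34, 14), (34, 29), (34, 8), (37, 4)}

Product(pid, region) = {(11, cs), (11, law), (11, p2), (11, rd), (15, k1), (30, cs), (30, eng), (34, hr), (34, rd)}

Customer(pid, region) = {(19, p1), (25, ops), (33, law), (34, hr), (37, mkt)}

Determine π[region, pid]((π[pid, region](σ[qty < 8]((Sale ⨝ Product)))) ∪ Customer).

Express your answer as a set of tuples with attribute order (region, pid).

Natural join on pid: {(11, 1, cs), (11, 1, law), (11, 1, p2), (11, 1, rd), (30, 17, cs), (30, 17, eng), (30, 20, cs), (30, 20, eng), (30, 24, cs), (30, 24, eng), (30, 9, cs), (30, 9, eng), (34, 1, hr), (34, 1, rd), (34, 14, hr), (34, 14, rd), (34, 29, hr), (34, 29, rd), (34, 8, hr), (34, 8, rd)}
Selection qty < 8: {(11, 1, cs), (11, 1, law), (11, 1, p2), (11, 1, rd), (34, 1, hr), (34, 1, rd)}
π_{pid, region} gives {(11, cs), (11, law), (11, p2), (11, rd), (34, hr), (34, rd)}.
Taking the union: {(11, cs), (11, law), (11, p2), (11, rd), (19, p1), (25, ops), (33, law), (34, hr), (34, rd), (37, mkt)}
π_{region, pid} gives {(cs, 11), (hr, 34), (law, 11), (law, 33), (mkt, 37), (ops, 25), (p1, 19), (p2, 11), (rd, 11), (rd, 34)}.

{(cs, 11), (hr, 34), (law, 11), (law, 33), (mkt, 37), (ops, 25), (p1, 19), (p2, 11), (rd, 11), (rd, 34)}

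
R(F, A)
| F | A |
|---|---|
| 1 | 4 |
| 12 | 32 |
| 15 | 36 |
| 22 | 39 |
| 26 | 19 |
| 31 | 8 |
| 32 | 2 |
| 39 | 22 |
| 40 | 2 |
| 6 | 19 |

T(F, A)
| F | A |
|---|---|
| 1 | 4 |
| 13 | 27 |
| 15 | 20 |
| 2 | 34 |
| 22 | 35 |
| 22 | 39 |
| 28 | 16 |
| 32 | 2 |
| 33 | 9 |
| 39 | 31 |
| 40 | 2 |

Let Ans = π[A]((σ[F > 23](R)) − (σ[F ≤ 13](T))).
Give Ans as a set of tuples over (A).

{19, 2, 22, 8}

σ[F > 23]: keep tuples satisfying F > 23 → {(26, 19), (31, 8), (32, 2), (39, 22), (40, 2)}
σ[F ≤ 13]: keep tuples satisfying F ≤ 13 → {(1, 4), (13, 27), (2, 34)}
Difference: {(26, 19), (31, 8), (32, 2), (39, 22), (40, 2)} with {(1, 4), (13, 27), (2, 34)} → {(26, 19), (31, 8), (32, 2), (39, 22), (40, 2)}
π[A]: project onto (A) (1 duplicate(s) eliminated) → {19, 2, 22, 8}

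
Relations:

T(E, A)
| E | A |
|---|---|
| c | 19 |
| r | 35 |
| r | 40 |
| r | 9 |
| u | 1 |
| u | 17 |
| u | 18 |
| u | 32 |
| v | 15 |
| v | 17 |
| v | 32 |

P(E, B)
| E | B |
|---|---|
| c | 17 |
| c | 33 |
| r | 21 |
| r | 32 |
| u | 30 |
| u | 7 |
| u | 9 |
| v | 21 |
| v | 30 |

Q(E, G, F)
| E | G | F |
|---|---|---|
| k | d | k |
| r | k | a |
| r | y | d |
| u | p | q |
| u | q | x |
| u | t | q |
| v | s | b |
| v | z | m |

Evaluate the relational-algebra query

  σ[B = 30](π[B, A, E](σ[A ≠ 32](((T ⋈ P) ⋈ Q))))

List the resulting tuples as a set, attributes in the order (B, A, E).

{(30, 1, u), (30, 15, v), (30, 17, u), (30, 17, v), (30, 18, u)}

Natural join on E: {(c, 19, 17), (c, 19, 33), (r, 35, 21), (r, 35, 32), (r, 40, 21), (r, 40, 32), (r, 9, 21), (r, 9, 32), (u, 1, 30), (u, 1, 7), (u, 1, 9), (u, 17, 30), (u, 17, 7), (u, 17, 9), (u, 18, 30), (u, 18, 7), (u, 18, 9), (u, 32, 30), (u, 32, 7), (u, 32, 9), (v, 15, 21), (v, 15, 30), (v, 17, 21), (v, 17, 30), (v, 32, 21), (v, 32, 30)}
Natural join on E: {(r, 35, 21, k, a), (r, 35, 21, y, d), (r, 35, 32, k, a), (r, 35, 32, y, d), (r, 40, 21, k, a), (r, 40, 21, y, d), (r, 40, 32, k, a), (r, 40, 32, y, d), (r, 9, 21, k, a), (r, 9, 21, y, d), (r, 9, 32, k, a), (r, 9, 32, y, d), (u, 1, 30, p, q), (u, 1, 30, q, x), (u, 1, 30, t, q), (u, 1, 7, p, q), (u, 1, 7, q, x), (u, 1, 7, t, q), (u, 1, 9, p, q), (u, 1, 9, q, x), (u, 1, 9, t, q), (u, 17, 30, p, q), (u, 17, 30, q, x), (u, 17, 30, t, q), (u, 17, 7, p, q), (u, 17, 7, q, x), (u, 17, 7, t, q), (u, 17, 9, p, q), (u, 17, 9, q, x), (u, 17, 9, t, q), (u, 18, 30, p, q), (u, 18, 30, q, x), (u, 18, 30, t, q), (u, 18, 7, p, q), (u, 18, 7, q, x), (u, 18, 7, t, q), (u, 18, 9, p, q), (u, 18, 9, q, x), (u, 18, 9, t, q), (u, 32, 30, p, q), (u, 32, 30, q, x), (u, 32, 30, t, q), (u, 32, 7, p, q), (u, 32, 7, q, x), (u, 32, 7, t, q), (u, 32, 9, p, q), (u, 32, 9, q, x), (u, 32, 9, t, q), (v, 15, 21, s, b), (v, 15, 21, z, m), (v, 15, 30, s, b), (v, 15, 30, z, m), (v, 17, 21, s, b), (v, 17, 21, z, m), (v, 17, 30, s, b), (v, 17, 30, z, m), (v, 32, 21, s, b), (v, 32, 21, z, m), (v, 32, 30, s, b), (v, 32, 30, z, m)}
Apply σ_{A ≠ 32}; surviving tuples: {(r, 35, 21, k, a), (r, 35, 21, y, d), (r, 35, 32, k, a), (r, 35, 32, y, d), (r, 40, 21, k, a), (r, 40, 21, y, d), (r, 40, 32, k, a), (r, 40, 32, y, d), (r, 9, 21, k, a), (r, 9, 21, y, d), (r, 9, 32, k, a), (r, 9, 32, y, d), (u, 1, 30, p, q), (u, 1, 30, q, x), (u, 1, 30, t, q), (u, 1, 7, p, q), (u, 1, 7, q, x), (u, 1, 7, t, q), (u, 1, 9, p, q), (u, 1, 9, q, x), (u, 1, 9, t, q), (u, 17, 30, p, q), (u, 17, 30, q, x), (u, 17, 30, t, q), (u, 17, 7, p, q), (u, 17, 7, q, x), (u, 17, 7, t, q), (u, 17, 9, p, q), (u, 17, 9, q, x), (u, 17, 9, t, q), (u, 18, 30, p, q), (u, 18, 30, q, x), (u, 18, 30, t, q), (u, 18, 7, p, q), (u, 18, 7, q, x), (u, 18, 7, t, q), (u, 18, 9, p, q), (u, 18, 9, q, x), (u, 18, 9, t, q), (v, 15, 21, s, b), (v, 15, 21, z, m), (v, 15, 30, s, b), (v, 15, 30, z, m), (v, 17, 21, s, b), (v, 17, 21, z, m), (v, 17, 30, s, b), (v, 17, 30, z, m)}
π[B, A, E]: project onto (B, A, E) (28 duplicate(s) eliminated) → {(21, 15, v), (21, 17, v), (21, 35, r), (21, 40, r), (21, 9, r), (30, 1, u), (30, 15, v), (30, 17, u), (30, 17, v), (30, 18, u), (32, 35, r), (32, 40, r), (32, 9, r), (7, 1, u), (7, 17, u), (7, 18, u), (9, 1, u), (9, 17, u), (9, 18, u)}
Apply σ_{B = 30}; surviving tuples: {(30, 1, u), (30, 15, v), (30, 17, u), (30, 17, v), (30, 18, u)}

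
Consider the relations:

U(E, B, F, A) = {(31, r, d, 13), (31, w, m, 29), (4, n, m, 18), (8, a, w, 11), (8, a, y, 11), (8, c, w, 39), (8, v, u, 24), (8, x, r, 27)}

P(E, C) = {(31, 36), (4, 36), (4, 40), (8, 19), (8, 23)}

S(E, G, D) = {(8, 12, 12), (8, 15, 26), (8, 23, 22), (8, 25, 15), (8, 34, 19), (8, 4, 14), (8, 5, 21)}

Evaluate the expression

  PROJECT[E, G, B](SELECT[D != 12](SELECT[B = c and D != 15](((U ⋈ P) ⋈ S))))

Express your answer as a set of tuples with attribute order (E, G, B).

{(8, 15, c), (8, 23, c), (8, 34, c), (8, 4, c), (8, 5, c)}

U ⋈ P (natural join on E): {(31, r, d, 13, 36), (31, w, m, 29, 36), (4, n, m, 18, 36), (4, n, m, 18, 40), (8, a, w, 11, 19), (8, a, w, 11, 23), (8, a, y, 11, 19), (8, a, y, 11, 23), (8, c, w, 39, 19), (8, c, w, 39, 23), (8, v, u, 24, 19), (8, v, u, 24, 23), (8, x, r, 27, 19), (8, x, r, 27, 23)}
(U ⋈ P) ⋈ S (natural join on E): {(8, a, w, 11, 19, 12, 12), (8, a, w, 11, 19, 15, 26), (8, a, w, 11, 19, 23, 22), (8, a, w, 11, 19, 25, 15), (8, a, w, 11, 19, 34, 19), (8, a, w, 11, 19, 4, 14), (8, a, w, 11, 19, 5, 21), (8, a, w, 11, 23, 12, 12), (8, a, w, 11, 23, 15, 26), (8, a, w, 11, 23, 23, 22), (8, a, w, 11, 23, 25, 15), (8, a, w, 11, 23, 34, 19), (8, a, w, 11, 23, 4, 14), (8, a, w, 11, 23, 5, 21), (8, a, y, 11, 19, 12, 12), (8, a, y, 11, 19, 15, 26), (8, a, y, 11, 19, 23, 22), (8, a, y, 11, 19, 25, 15), (8, a, y, 11, 19, 34, 19), (8, a, y, 11, 19, 4, 14), (8, a, y, 11, 19, 5, 21), (8, a, y, 11, 23, 12, 12), (8, a, y, 11, 23, 15, 26), (8, a, y, 11, 23, 23, 22), (8, a, y, 11, 23, 25, 15), (8, a, y, 11, 23, 34, 19), (8, a, y, 11, 23, 4, 14), (8, a, y, 11, 23, 5, 21), (8, c, w, 39, 19, 12, 12), (8, c, w, 39, 19, 15, 26), (8, c, w, 39, 19, 23, 22), (8, c, w, 39, 19, 25, 15), (8, c, w, 39, 19, 34, 19), (8, c, w, 39, 19, 4, 14), (8, c, w, 39, 19, 5, 21), (8, c, w, 39, 23, 12, 12), (8, c, w, 39, 23, 15, 26), (8, c, w, 39, 23, 23, 22), (8, c, w, 39, 23, 25, 15), (8, c, w, 39, 23, 34, 19), (8, c, w, 39, 23, 4, 14), (8, c, w, 39, 23, 5, 21), (8, v, u, 24, 19, 12, 12), (8, v, u, 24, 19, 15, 26), (8, v, u, 24, 19, 23, 22), (8, v, u, 24, 19, 25, 15), (8, v, u, 24, 19, 34, 19), (8, v, u, 24, 19, 4, 14), (8, v, u, 24, 19, 5, 21), (8, v, u, 24, 23, 12, 12), (8, v, u, 24, 23, 15, 26), (8, v, u, 24, 23, 23, 22), (8, v, u, 24, 23, 25, 15), (8, v, u, 24, 23, 34, 19), (8, v, u, 24, 23, 4, 14), (8, v, u, 24, 23, 5, 21), (8, x, r, 27, 19, 12, 12), (8, x, r, 27, 19, 15, 26), (8, x, r, 27, 19, 23, 22), (8, x, r, 27, 19, 25, 15), (8, x, r, 27, 19, 34, 19), (8, x, r, 27, 19, 4, 14), (8, x, r, 27, 19, 5, 21), (8, x, r, 27, 23, 12, 12), (8, x, r, 27, 23, 15, 26), (8, x, r, 27, 23, 23, 22), (8, x, r, 27, 23, 25, 15), (8, x, r, 27, 23, 34, 19), (8, x, r, 27, 23, 4, 14), (8, x, r, 27, 23, 5, 21)}
σ[B = c and D != 15]: keep tuples satisfying B = c and D != 15 → {(8, c, w, 39, 19, 12, 12), (8, c, w, 39, 19, 15, 26), (8, c, w, 39, 19, 23, 22), (8, c, w, 39, 19, 34, 19), (8, c, w, 39, 19, 4, 14), (8, c, w, 39, 19, 5, 21), (8, c, w, 39, 23, 12, 12), (8, c, w, 39, 23, 15, 26), (8, c, w, 39, 23, 23, 22), (8, c, w, 39, 23, 34, 19), (8, c, w, 39, 23, 4, 14), (8, c, w, 39, 23, 5, 21)}
σ[D != 12]: keep tuples satisfying D != 12 → {(8, c, w, 39, 19, 15, 26), (8, c, w, 39, 19, 23, 22), (8, c, w, 39, 19, 34, 19), (8, c, w, 39, 19, 4, 14), (8, c, w, 39, 19, 5, 21), (8, c, w, 39, 23, 15, 26), (8, c, w, 39, 23, 23, 22), (8, c, w, 39, 23, 34, 19), (8, c, w, 39, 23, 4, 14), (8, c, w, 39, 23, 5, 21)}
Keep only column(s) E, G, B (5 duplicate(s) eliminated): {(8, 15, c), (8, 23, c), (8, 34, c), (8, 4, c), (8, 5, c)}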